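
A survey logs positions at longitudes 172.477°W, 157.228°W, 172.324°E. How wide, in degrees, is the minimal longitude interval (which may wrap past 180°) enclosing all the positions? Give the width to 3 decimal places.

30.448°

Sort the longitudes: -172.477°, -157.228°, +172.324°.
Eastward gaps between consecutive values (wrapping around): 15.249°, 329.552°, 15.199°.
Largest gap = 329.552° ⇒ minimal covering band is its complement: 360° − 329.552° = 30.448°.
Band runs from +172.324° eastward to -157.228°, crossing the antimeridian.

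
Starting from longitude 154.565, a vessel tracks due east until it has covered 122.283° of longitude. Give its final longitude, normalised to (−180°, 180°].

Start at +154.565°; shift +122.283° → +276.848°.
+276.848° lies outside (−180°, 180°]; subtract 360° → -83.152°.

-83.152°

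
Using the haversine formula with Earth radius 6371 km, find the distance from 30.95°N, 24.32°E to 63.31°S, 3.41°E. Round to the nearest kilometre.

10643 km

Δλ = 3.41 − 24.32 = -20.91°.
Δφ = -63.31 − 30.95 = -94.26°.
a = sin²(Δφ/2) + cos φ₁ · cos φ₂ · sin²(Δλ/2) = 0.549826.
c = 2·atan2(√a, √(1−a)) = 1.67061 rad → d = 6371·c ≈ 10643.48 km.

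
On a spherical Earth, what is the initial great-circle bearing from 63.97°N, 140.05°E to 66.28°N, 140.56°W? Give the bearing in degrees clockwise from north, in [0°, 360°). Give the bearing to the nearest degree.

Δλ = -140.56 − 140.05 = -280.61°; wrapped into (−180°, 180°]: 79.39°.
θ = atan2( sin Δλ · cos φ₂ , cos φ₁ · sin φ₂ − sin φ₁ · cos φ₂ · cos Δλ )
  = atan2(0.39539, 0.33522) = 49.708° → normalised to [0°, 360°): 49.708°.

50°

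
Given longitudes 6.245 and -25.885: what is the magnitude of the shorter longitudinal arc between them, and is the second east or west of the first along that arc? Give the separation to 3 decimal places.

32.130° west

Raw difference: -25.885 − 6.245 = -32.13°.
Normalise into (−180°, 180°]: -32.13° stays -32.13°.
Negative ⇒ the second point lies to the west; separation 32.130°.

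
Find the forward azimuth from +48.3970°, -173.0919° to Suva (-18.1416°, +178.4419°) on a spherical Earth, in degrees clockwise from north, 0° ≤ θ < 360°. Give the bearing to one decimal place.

188.7°

Δλ = 178.4419 − -173.0919 = 351.5338°; wrapped into (−180°, 180°]: -8.4662°.
θ = atan2( sin Δλ · cos φ₂ , cos φ₁ · sin φ₂ − sin φ₁ · cos φ₂ · cos Δλ )
  = atan2(-0.13991, -0.90959) = -171.256° → normalised to [0°, 360°): 188.744°.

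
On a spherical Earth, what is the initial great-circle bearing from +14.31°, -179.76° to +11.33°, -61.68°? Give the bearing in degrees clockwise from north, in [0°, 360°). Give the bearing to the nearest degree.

71°

Δλ = -61.68 − -179.76 = 118.08°.
θ = atan2( sin Δλ · cos φ₂ , cos φ₁ · sin φ₂ − sin φ₁ · cos φ₂ · cos Δλ )
  = atan2(0.86510, 0.30444) = 70.612° → normalised to [0°, 360°): 70.612°.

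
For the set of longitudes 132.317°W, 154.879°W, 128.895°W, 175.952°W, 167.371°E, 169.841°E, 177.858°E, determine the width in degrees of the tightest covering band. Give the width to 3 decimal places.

Sort the longitudes: -175.952°, -154.879°, -132.317°, -128.895°, +167.371°, +169.841°, +177.858°.
Eastward gaps between consecutive values (wrapping around): 21.073°, 22.562°, 3.422°, 296.266°, 2.470°, 8.017°, 6.190°.
Largest gap = 296.266° ⇒ minimal covering band is its complement: 360° − 296.266° = 63.734°.
Band runs from +167.371° eastward to -128.895°, crossing the antimeridian.

63.734°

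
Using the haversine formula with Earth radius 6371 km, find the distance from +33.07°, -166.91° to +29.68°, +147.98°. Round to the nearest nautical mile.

Δλ = 147.98 − -166.91 = 314.89°; wrapped into (−180°, 180°]: -45.11°.
Δφ = 29.68 − 33.07 = -3.39°.
a = sin²(Δφ/2) + cos φ₁ · cos φ₂ · sin²(Δλ/2) = 0.107992.
c = 2·atan2(√a, √(1−a)) = 0.66969 rad → d = 6371·c ≈ 4266.57 km ≈ 2303.76 nmi.

2304 nmi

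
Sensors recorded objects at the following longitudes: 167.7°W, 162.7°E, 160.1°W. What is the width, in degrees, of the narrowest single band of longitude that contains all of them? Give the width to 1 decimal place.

37.2°

Sort the longitudes: -167.7°, -160.1°, +162.7°.
Eastward gaps between consecutive values (wrapping around): 7.6°, 322.8°, 29.6°.
Largest gap = 322.8° ⇒ minimal covering band is its complement: 360° − 322.8° = 37.2°.
Band runs from +162.7° eastward to -160.1°, crossing the antimeridian.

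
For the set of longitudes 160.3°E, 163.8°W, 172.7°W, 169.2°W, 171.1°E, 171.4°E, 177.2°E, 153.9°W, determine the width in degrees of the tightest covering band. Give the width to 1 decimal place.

45.8°

Sort the longitudes: -172.7°, -169.2°, -163.8°, -153.9°, +160.3°, +171.1°, +171.4°, +177.2°.
Eastward gaps between consecutive values (wrapping around): 3.5°, 5.4°, 9.9°, 314.2°, 10.8°, 0.3°, 5.8°, 10.1°.
Largest gap = 314.2° ⇒ minimal covering band is its complement: 360° − 314.2° = 45.8°.
Band runs from +160.3° eastward to -153.9°, crossing the antimeridian.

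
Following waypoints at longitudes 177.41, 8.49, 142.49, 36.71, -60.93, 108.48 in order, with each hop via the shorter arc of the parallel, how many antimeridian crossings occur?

Leg 1: +177.41° → +8.49°, shortest Δλ = -168.92° (west) — does not cross 180°.
Leg 2: +8.49° → +142.49°, shortest Δλ = 134.0° (east) — does not cross 180°.
Leg 3: +142.49° → +36.71°, shortest Δλ = -105.78° (west) — does not cross 180°.
Leg 4: +36.71° → -60.93°, shortest Δλ = -97.64° (west) — does not cross 180°.
Leg 5: -60.93° → +108.48°, shortest Δλ = 169.41° (east) — does not cross 180°.
Total crossings: 0.

0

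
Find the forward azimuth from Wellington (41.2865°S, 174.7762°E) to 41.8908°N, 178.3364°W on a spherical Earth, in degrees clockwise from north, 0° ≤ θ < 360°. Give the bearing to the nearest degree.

Δλ = -178.3364 − 174.7762 = -353.1126°; wrapped into (−180°, 180°]: 6.8874°.
θ = atan2( sin Δλ · cos φ₂ , cos φ₁ · sin φ₂ − sin φ₁ · cos φ₂ · cos Δλ )
  = atan2(0.08927, 0.98937) = 5.156° → normalised to [0°, 360°): 5.156°.

5°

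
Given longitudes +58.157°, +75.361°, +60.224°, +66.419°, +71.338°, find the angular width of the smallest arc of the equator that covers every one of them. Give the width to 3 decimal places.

Sort the longitudes: +58.157°, +60.224°, +66.419°, +71.338°, +75.361°.
Eastward gaps between consecutive values (wrapping around): 2.067°, 6.195°, 4.919°, 4.023°, 342.796°.
Largest gap = 342.796° ⇒ minimal covering band is its complement: 360° − 342.796° = 17.204°.
Band runs from +58.157° eastward to +75.361°.

17.204°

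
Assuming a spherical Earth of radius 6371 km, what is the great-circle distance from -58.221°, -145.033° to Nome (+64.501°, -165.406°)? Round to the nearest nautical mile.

Δλ = -165.406 − -145.033 = -20.373°.
Δφ = 64.501 − -58.221 = 122.722°.
a = sin²(Δφ/2) + cos φ₁ · cos φ₂ · sin²(Δλ/2) = 0.777373.
c = 2·atan2(√a, √(1−a)) = 2.15885 rad → d = 6371·c ≈ 13754.05 km ≈ 7426.60 nmi.

7427 nmi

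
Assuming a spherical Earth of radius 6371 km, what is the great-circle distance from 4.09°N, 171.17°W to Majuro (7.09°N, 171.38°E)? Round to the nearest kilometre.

Δλ = 171.38 − -171.17 = 342.55°; wrapped into (−180°, 180°]: -17.45°.
Δφ = 7.09 − 4.09 = 3.00°.
a = sin²(Δφ/2) + cos φ₁ · cos φ₂ · sin²(Δλ/2) = 0.023462.
c = 2·atan2(√a, √(1−a)) = 0.30755 rad → d = 6371·c ≈ 1959.43 km.

1959 km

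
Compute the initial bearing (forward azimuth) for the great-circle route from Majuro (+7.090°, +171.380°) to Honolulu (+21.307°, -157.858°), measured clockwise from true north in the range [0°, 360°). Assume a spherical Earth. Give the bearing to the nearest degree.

Δλ = -157.858 − 171.380 = -329.238°; wrapped into (−180°, 180°]: 30.762°.
θ = atan2( sin Δλ · cos φ₂ , cos φ₁ · sin φ₂ − sin φ₁ · cos φ₂ · cos Δλ )
  = atan2(0.47651, 0.26177) = 61.218° → normalised to [0°, 360°): 61.218°.

61°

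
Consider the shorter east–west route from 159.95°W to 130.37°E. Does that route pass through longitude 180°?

Naïve |130.37 − -159.95| = 290.32° > 180°, so the shorter arc goes the other way round — across 180°.
Signed shortest Δλ = ((130.37 − -159.95 + 180) mod 360) − 180 = -69.68°.
Going west by 69.68° from -159.95° passes through 180° before reaching +130.37°.

Yes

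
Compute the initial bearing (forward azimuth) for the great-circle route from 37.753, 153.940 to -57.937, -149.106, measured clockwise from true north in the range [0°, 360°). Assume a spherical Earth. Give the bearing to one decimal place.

152.3°

Δλ = -149.106 − 153.940 = -303.046°; wrapped into (−180°, 180°]: 56.954°.
θ = atan2( sin Δλ · cos φ₂ , cos φ₁ · sin φ₂ − sin φ₁ · cos φ₂ · cos Δλ )
  = atan2(0.44498, -0.84729) = 152.293° → normalised to [0°, 360°): 152.293°.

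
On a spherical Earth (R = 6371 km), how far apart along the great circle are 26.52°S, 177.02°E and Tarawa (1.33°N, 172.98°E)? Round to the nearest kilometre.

3127 km

Δλ = 172.98 − 177.02 = -4.04°.
Δφ = 1.33 − -26.52 = 27.85°.
a = sin²(Δφ/2) + cos φ₁ · cos φ₂ · sin²(Δλ/2) = 0.059025.
c = 2·atan2(√a, √(1−a)) = 0.49081 rad → d = 6371·c ≈ 3126.96 km.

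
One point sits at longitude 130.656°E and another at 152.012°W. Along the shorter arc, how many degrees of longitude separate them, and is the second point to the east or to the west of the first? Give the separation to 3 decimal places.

Raw difference: -152.012 − 130.656 = -282.668°.
Normalise into (−180°, 180°]: -282.668° + 360° = 77.332°.
Positive ⇒ the second point lies to the east; separation 77.332°.

77.332° east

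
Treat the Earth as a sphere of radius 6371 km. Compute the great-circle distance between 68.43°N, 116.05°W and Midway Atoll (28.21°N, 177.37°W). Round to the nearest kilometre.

Δλ = -177.37 − -116.05 = -61.32°.
Δφ = 28.21 − 68.43 = -40.22°.
a = sin²(Δφ/2) + cos φ₁ · cos φ₂ · sin²(Δλ/2) = 0.202460.
c = 2·atan2(√a, √(1−a)) = 0.93343 rad → d = 6371·c ≈ 5946.89 km.

5947 km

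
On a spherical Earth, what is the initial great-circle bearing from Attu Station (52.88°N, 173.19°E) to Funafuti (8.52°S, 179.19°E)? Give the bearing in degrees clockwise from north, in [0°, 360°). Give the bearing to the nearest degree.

173°

Δλ = 179.19 − 173.19 = 6.00°.
θ = atan2( sin Δλ · cos φ₂ , cos φ₁ · sin φ₂ − sin φ₁ · cos φ₂ · cos Δλ )
  = atan2(0.10337, -0.87366) = 173.252° → normalised to [0°, 360°): 173.252°.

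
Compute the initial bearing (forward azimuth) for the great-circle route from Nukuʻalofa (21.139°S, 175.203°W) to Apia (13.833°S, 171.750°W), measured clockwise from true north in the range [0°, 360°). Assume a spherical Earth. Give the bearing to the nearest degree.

Δλ = -171.750 − -175.203 = 3.453°.
θ = atan2( sin Δλ · cos φ₂ , cos φ₁ · sin φ₂ − sin φ₁ · cos φ₂ · cos Δλ )
  = atan2(0.05848, 0.12653) = 24.806° → normalised to [0°, 360°): 24.806°.

25°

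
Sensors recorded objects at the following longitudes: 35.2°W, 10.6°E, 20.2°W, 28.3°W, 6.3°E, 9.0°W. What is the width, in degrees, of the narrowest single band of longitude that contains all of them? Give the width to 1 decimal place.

45.8°

Sort the longitudes: -35.2°, -28.3°, -20.2°, -9.0°, +6.3°, +10.6°.
Eastward gaps between consecutive values (wrapping around): 6.9°, 8.1°, 11.2°, 15.3°, 4.3°, 314.2°.
Largest gap = 314.2° ⇒ minimal covering band is its complement: 360° − 314.2° = 45.8°.
Band runs from -35.2° eastward to +10.6°.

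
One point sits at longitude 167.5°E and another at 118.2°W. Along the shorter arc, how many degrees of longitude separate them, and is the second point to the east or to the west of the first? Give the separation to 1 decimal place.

74.3° east

Raw difference: -118.2 − 167.5 = -285.7°.
Normalise into (−180°, 180°]: -285.7° + 360° = 74.3°.
Positive ⇒ the second point lies to the east; separation 74.3°.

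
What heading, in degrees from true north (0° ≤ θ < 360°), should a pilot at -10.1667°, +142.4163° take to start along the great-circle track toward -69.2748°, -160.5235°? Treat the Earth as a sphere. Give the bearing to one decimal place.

Δλ = -160.5235 − 142.4163 = -302.9398°; wrapped into (−180°, 180°]: 57.0602°.
θ = atan2( sin Δλ · cos φ₂ , cos φ₁ · sin φ₂ − sin φ₁ · cos φ₂ · cos Δλ )
  = atan2(0.29700, -0.88664) = 161.481° → normalised to [0°, 360°): 161.481°.

161.5°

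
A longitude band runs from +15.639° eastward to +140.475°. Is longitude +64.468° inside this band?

Band width going east from +15.639° to +140.475°: ((140.475 − 15.639) mod 360) = 124.836°.
Offset of +64.468° east of the west edge: ((64.468 − 15.639) mod 360) = 48.829°.
48.829° ≤ 124.836° ⇒ inside.

Yes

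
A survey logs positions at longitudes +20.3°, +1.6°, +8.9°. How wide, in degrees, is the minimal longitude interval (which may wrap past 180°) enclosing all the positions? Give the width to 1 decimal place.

Sort the longitudes: +1.6°, +8.9°, +20.3°.
Eastward gaps between consecutive values (wrapping around): 7.3°, 11.4°, 341.3°.
Largest gap = 341.3° ⇒ minimal covering band is its complement: 360° − 341.3° = 18.7°.
Band runs from +1.6° eastward to +20.3°.

18.7°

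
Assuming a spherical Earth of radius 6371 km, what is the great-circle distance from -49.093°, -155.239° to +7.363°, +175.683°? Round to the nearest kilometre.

6885 km

Δλ = 175.683 − -155.239 = 330.922°; wrapped into (−180°, 180°]: -29.078°.
Δφ = 7.363 − -49.093 = 56.456°.
a = sin²(Δφ/2) + cos φ₁ · cos φ₂ · sin²(Δλ/2) = 0.264639.
c = 2·atan2(√a, √(1−a)) = 1.08069 rad → d = 6371·c ≈ 6885.06 km.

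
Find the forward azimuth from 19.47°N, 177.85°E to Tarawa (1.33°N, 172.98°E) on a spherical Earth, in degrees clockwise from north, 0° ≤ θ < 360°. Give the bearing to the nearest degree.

Δλ = 172.98 − 177.85 = -4.87°.
θ = atan2( sin Δλ · cos φ₂ , cos φ₁ · sin φ₂ − sin φ₁ · cos φ₂ · cos Δλ )
  = atan2(-0.08487, -0.31014) = -164.695° → normalised to [0°, 360°): 195.305°.

195°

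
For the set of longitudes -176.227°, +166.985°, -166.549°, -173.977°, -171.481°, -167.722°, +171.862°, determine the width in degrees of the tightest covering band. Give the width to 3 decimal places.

26.466°

Sort the longitudes: -176.227°, -173.977°, -171.481°, -167.722°, -166.549°, +166.985°, +171.862°.
Eastward gaps between consecutive values (wrapping around): 2.250°, 2.496°, 3.759°, 1.173°, 333.534°, 4.877°, 11.911°.
Largest gap = 333.534° ⇒ minimal covering band is its complement: 360° − 333.534° = 26.466°.
Band runs from +166.985° eastward to -166.549°, crossing the antimeridian.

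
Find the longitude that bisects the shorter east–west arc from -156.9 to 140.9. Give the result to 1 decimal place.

+172.0°

Signed shortest Δλ from -156.9° to +140.9° is -62.2°.
Midpoint longitude = -156.9° + (-62.2°)/2 = -156.9° − 31.1° = -188.0°.
Normalise into (−180°, 180°]: +172.0°.
(The naïve average (-156.9 + +140.9)/2 = -8.0° is on the wrong side of the globe.)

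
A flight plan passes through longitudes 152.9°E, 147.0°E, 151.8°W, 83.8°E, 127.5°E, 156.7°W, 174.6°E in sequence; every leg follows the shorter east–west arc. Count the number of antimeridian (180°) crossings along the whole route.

4

Leg 1: +152.9° → +147.0°, shortest Δλ = -5.9° (west) — does not cross 180°.
Leg 2: +147.0° → -151.8°, shortest Δλ = 61.2° (east) — crosses 180°.
Leg 3: -151.8° → +83.8°, shortest Δλ = -124.4° (west) — crosses 180°.
Leg 4: +83.8° → +127.5°, shortest Δλ = 43.7° (east) — does not cross 180°.
Leg 5: +127.5° → -156.7°, shortest Δλ = 75.8° (east) — crosses 180°.
Leg 6: -156.7° → +174.6°, shortest Δλ = -28.7° (west) — crosses 180°.
Total crossings: 4.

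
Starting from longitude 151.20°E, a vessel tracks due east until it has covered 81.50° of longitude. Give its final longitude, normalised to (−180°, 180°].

127.30°W

Start at +151.20°; shift +81.50° → +232.70°.
+232.70° lies outside (−180°, 180°]; subtract 360° → -127.30°.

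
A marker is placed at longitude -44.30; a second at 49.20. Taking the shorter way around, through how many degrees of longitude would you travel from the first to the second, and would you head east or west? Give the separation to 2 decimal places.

Raw difference: 49.20 − -44.30 = 93.5°.
Normalise into (−180°, 180°]: 93.5° stays 93.5°.
Positive ⇒ the second point lies to the east; separation 93.50°.

93.50° east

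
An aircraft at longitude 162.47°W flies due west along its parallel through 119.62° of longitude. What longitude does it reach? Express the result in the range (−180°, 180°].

Start at -162.47°; shift −119.62° → -282.09°.
-282.09° lies outside (−180°, 180°]; add 360° → +77.91°.

77.91°E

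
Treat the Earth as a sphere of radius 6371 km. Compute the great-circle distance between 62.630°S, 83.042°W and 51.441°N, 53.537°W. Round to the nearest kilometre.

Δλ = -53.537 − -83.042 = 29.505°.
Δφ = 51.441 − -62.630 = 114.071°.
a = sin²(Δφ/2) + cos φ₁ · cos φ₂ · sin²(Δλ/2) = 0.722516.
c = 2·atan2(√a, √(1−a)) = 2.03201 rad → d = 6371·c ≈ 12945.91 km.

12946 km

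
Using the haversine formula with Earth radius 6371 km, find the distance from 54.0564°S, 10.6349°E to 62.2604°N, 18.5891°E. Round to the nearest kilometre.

Δλ = 18.5891 − 10.6349 = 7.9542°.
Δφ = 62.2604 − -54.0564 = 116.3168°.
a = sin²(Δφ/2) + cos φ₁ · cos φ₂ · sin²(Δλ/2) = 0.722981.
c = 2·atan2(√a, √(1−a)) = 2.03305 rad → d = 6371·c ≈ 12952.53 km.

12953 km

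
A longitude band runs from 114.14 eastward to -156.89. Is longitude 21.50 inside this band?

Band width going east from +114.14° to -156.89°: ((-156.89 − 114.14) mod 360) = 88.97°.
Offset of +21.50° east of the west edge: ((21.50 − 114.14) mod 360) = 267.36°.
267.36° > 88.97° ⇒ outside.

No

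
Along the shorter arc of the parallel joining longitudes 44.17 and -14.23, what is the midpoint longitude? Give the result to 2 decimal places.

Signed shortest Δλ from +44.17° to -14.23° is -58.40°.
Midpoint longitude = +44.17° + (-58.40°)/2 = +44.17° − 29.20° = +14.97°.

+14.97°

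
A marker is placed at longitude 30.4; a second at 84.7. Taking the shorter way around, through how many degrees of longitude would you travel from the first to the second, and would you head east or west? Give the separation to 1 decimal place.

Raw difference: 84.7 − 30.4 = 54.3°.
Normalise into (−180°, 180°]: 54.3° stays 54.3°.
Positive ⇒ the second point lies to the east; separation 54.3°.

54.3° east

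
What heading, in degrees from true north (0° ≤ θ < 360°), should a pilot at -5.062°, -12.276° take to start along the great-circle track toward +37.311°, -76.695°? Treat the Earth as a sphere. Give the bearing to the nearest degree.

311°

Δλ = -76.695 − -12.276 = -64.419°.
θ = atan2( sin Δλ · cos φ₂ , cos φ₁ · sin φ₂ − sin φ₁ · cos φ₂ · cos Δλ )
  = atan2(-0.71739, 0.63408) = -48.528° → normalised to [0°, 360°): 311.472°.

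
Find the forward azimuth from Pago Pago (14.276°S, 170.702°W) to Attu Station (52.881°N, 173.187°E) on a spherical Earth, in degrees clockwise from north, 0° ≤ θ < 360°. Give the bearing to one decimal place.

Δλ = 173.187 − -170.702 = 343.889°; wrapped into (−180°, 180°]: -16.111°.
θ = atan2( sin Δλ · cos φ₂ , cos φ₁ · sin φ₂ − sin φ₁ · cos φ₂ · cos Δλ )
  = atan2(-0.16746, 0.91573) = -10.363° → normalised to [0°, 360°): 349.637°.

349.6°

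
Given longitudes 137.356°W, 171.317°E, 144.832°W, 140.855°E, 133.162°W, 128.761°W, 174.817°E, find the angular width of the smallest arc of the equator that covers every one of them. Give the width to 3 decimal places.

Sort the longitudes: -144.832°, -137.356°, -133.162°, -128.761°, +140.855°, +171.317°, +174.817°.
Eastward gaps between consecutive values (wrapping around): 7.476°, 4.194°, 4.401°, 269.616°, 30.462°, 3.500°, 40.351°.
Largest gap = 269.616° ⇒ minimal covering band is its complement: 360° − 269.616° = 90.384°.
Band runs from +140.855° eastward to -128.761°, crossing the antimeridian.

90.384°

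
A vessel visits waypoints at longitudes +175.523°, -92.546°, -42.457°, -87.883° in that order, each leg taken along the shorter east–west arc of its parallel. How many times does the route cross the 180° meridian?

Leg 1: +175.523° → -92.546°, shortest Δλ = 91.931° (east) — crosses 180°.
Leg 2: -92.546° → -42.457°, shortest Δλ = 50.089° (east) — does not cross 180°.
Leg 3: -42.457° → -87.883°, shortest Δλ = -45.426° (west) — does not cross 180°.
Total crossings: 1.

1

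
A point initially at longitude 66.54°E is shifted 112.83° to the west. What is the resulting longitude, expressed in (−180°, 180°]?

46.29°W

Start at +66.54°; shift −112.83° → -46.29°.
-46.29° already lies in (−180°, 180°].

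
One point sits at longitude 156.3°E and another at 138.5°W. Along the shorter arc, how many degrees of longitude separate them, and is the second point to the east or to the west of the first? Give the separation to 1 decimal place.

Raw difference: -138.5 − 156.3 = -294.8°.
Normalise into (−180°, 180°]: -294.8° + 360° = 65.2°.
Positive ⇒ the second point lies to the east; separation 65.2°.

65.2° east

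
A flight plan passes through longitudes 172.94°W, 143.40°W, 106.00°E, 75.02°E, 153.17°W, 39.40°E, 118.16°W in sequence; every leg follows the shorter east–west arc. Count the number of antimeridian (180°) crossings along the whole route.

Leg 1: -172.94° → -143.40°, shortest Δλ = 29.54° (east) — does not cross 180°.
Leg 2: -143.40° → +106.00°, shortest Δλ = -110.6° (west) — crosses 180°.
Leg 3: +106.00° → +75.02°, shortest Δλ = -30.98° (west) — does not cross 180°.
Leg 4: +75.02° → -153.17°, shortest Δλ = 131.81° (east) — crosses 180°.
Leg 5: -153.17° → +39.40°, shortest Δλ = -167.43° (west) — crosses 180°.
Leg 6: +39.40° → -118.16°, shortest Δλ = -157.56° (west) — does not cross 180°.
Total crossings: 3.

3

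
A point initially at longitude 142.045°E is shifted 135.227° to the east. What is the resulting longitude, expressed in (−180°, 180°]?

Start at +142.045°; shift +135.227° → +277.272°.
+277.272° lies outside (−180°, 180°]; subtract 360° → -82.728°.

82.728°W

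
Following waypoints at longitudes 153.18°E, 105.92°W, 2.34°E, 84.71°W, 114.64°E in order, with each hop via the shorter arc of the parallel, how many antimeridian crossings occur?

Leg 1: +153.18° → -105.92°, shortest Δλ = 100.9° (east) — crosses 180°.
Leg 2: -105.92° → +2.34°, shortest Δλ = 108.26° (east) — does not cross 180°.
Leg 3: +2.34° → -84.71°, shortest Δλ = -87.05° (west) — does not cross 180°.
Leg 4: -84.71° → +114.64°, shortest Δλ = -160.65° (west) — crosses 180°.
Total crossings: 2.

2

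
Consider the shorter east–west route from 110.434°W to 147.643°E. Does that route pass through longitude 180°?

Naïve |147.643 − -110.434| = 258.077° > 180°, so the shorter arc goes the other way round — across 180°.
Signed shortest Δλ = ((147.643 − -110.434 + 180) mod 360) − 180 = -101.923°.
Going west by 101.923° from -110.434° passes through 180° before reaching +147.643°.

Yes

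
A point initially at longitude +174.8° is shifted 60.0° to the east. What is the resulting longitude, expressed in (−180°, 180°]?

Start at +174.8°; shift +60.0° → +234.8°.
+234.8° lies outside (−180°, 180°]; subtract 360° → -125.2°.

-125.2°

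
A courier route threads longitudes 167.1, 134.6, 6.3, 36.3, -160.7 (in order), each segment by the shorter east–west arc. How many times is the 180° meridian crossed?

Leg 1: +167.1° → +134.6°, shortest Δλ = -32.5° (west) — does not cross 180°.
Leg 2: +134.6° → +6.3°, shortest Δλ = -128.3° (west) — does not cross 180°.
Leg 3: +6.3° → +36.3°, shortest Δλ = 30.0° (east) — does not cross 180°.
Leg 4: +36.3° → -160.7°, shortest Δλ = 163.0° (east) — crosses 180°.
Total crossings: 1.

1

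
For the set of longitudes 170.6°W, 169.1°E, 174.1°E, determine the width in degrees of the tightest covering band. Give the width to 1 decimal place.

20.3°

Sort the longitudes: -170.6°, +169.1°, +174.1°.
Eastward gaps between consecutive values (wrapping around): 339.7°, 5.0°, 15.3°.
Largest gap = 339.7° ⇒ minimal covering band is its complement: 360° − 339.7° = 20.3°.
Band runs from +169.1° eastward to -170.6°, crossing the antimeridian.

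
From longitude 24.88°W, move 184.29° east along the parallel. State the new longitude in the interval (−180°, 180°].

Start at -24.88°; shift +184.29° → +159.41°.
+159.41° already lies in (−180°, 180°].

159.41°E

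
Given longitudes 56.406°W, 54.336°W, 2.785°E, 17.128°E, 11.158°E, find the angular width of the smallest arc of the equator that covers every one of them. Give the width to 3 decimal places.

Sort the longitudes: -56.406°, -54.336°, +2.785°, +11.158°, +17.128°.
Eastward gaps between consecutive values (wrapping around): 2.070°, 57.121°, 8.373°, 5.970°, 286.466°.
Largest gap = 286.466° ⇒ minimal covering band is its complement: 360° − 286.466° = 73.534°.
Band runs from -56.406° eastward to +17.128°.

73.534°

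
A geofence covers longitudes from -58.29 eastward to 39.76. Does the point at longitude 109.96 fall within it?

Band width going east from -58.29° to +39.76°: ((39.76 − -58.29) mod 360) = 98.05°.
Offset of +109.96° east of the west edge: ((109.96 − -58.29) mod 360) = 168.25°.
168.25° > 98.05° ⇒ outside.

No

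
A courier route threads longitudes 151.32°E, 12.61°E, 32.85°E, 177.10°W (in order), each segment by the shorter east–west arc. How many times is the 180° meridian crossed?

1

Leg 1: +151.32° → +12.61°, shortest Δλ = -138.71° (west) — does not cross 180°.
Leg 2: +12.61° → +32.85°, shortest Δλ = 20.24° (east) — does not cross 180°.
Leg 3: +32.85° → -177.10°, shortest Δλ = 150.05° (east) — crosses 180°.
Total crossings: 1.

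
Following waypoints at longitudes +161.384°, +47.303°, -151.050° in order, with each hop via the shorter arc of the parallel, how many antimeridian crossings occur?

1

Leg 1: +161.384° → +47.303°, shortest Δλ = -114.081° (west) — does not cross 180°.
Leg 2: +47.303° → -151.050°, shortest Δλ = 161.647° (east) — crosses 180°.
Total crossings: 1.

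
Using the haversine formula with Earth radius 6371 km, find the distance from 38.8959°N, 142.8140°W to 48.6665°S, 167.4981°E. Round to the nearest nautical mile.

Δλ = 167.4981 − -142.8140 = 310.3121°; wrapped into (−180°, 180°]: -49.6879°.
Δφ = -48.6665 − 38.8959 = -87.5624°.
a = sin²(Δφ/2) + cos φ₁ · cos φ₂ · sin²(Δλ/2) = 0.569470.
c = 2·atan2(√a, √(1−a)) = 1.71019 rad → d = 6371·c ≈ 10895.61 km ≈ 5883.16 nmi.

5883 nmi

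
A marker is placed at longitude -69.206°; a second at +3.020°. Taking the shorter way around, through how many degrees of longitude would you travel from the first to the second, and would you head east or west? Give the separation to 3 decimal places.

Raw difference: 3.020 − -69.206 = 72.226°.
Normalise into (−180°, 180°]: 72.226° stays 72.226°.
Positive ⇒ the second point lies to the east; separation 72.226°.

72.226° east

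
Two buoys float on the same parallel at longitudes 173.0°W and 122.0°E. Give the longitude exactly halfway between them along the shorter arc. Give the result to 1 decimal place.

154.5°E

Signed shortest Δλ from -173.0° to +122.0° is -65.0°.
Midpoint longitude = -173.0° + (-65.0°)/2 = -173.0° − 32.5° = -205.5°.
Normalise into (−180°, 180°]: +154.5°.
(The naïve average (-173.0 + +122.0)/2 = -25.5° is on the wrong side of the globe.)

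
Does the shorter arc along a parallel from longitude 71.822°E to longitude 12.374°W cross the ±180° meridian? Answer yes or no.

Signed shortest Δλ = ((-12.374 − 71.822 + 180) mod 360) − 180 = -84.196°.
Going west by 84.196° from +71.822° reaches -12.374° without touching 180°.

No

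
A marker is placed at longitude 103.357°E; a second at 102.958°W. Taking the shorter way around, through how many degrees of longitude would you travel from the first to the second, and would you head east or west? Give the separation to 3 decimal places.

Raw difference: -102.958 − 103.357 = -206.315°.
Normalise into (−180°, 180°]: -206.315° + 360° = 153.685°.
Positive ⇒ the second point lies to the east; separation 153.685°.

153.685° east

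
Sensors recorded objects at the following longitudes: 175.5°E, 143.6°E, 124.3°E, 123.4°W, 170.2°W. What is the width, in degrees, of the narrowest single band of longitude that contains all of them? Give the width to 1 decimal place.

Sort the longitudes: -170.2°, -123.4°, +124.3°, +143.6°, +175.5°.
Eastward gaps between consecutive values (wrapping around): 46.8°, 247.7°, 19.3°, 31.9°, 14.3°.
Largest gap = 247.7° ⇒ minimal covering band is its complement: 360° − 247.7° = 112.3°.
Band runs from +124.3° eastward to -123.4°, crossing the antimeridian.

112.3°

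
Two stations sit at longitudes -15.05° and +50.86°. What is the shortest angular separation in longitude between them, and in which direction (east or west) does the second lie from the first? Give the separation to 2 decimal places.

65.91° east

Raw difference: 50.86 − -15.05 = 65.91°.
Normalise into (−180°, 180°]: 65.91° stays 65.91°.
Positive ⇒ the second point lies to the east; separation 65.91°.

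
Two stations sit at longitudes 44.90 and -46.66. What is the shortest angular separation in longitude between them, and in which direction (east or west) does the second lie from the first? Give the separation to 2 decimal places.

91.56° west

Raw difference: -46.66 − 44.90 = -91.56°.
Normalise into (−180°, 180°]: -91.56° stays -91.56°.
Negative ⇒ the second point lies to the west; separation 91.56°.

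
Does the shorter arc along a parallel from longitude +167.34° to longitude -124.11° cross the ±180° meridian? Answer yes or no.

Yes

Naïve |-124.11 − 167.34| = 291.45° > 180°, so the shorter arc goes the other way round — across 180°.
Signed shortest Δλ = ((-124.11 − 167.34 + 180) mod 360) − 180 = 68.55°.
Going east by 68.55° from +167.34° passes through 180° before reaching -124.11°.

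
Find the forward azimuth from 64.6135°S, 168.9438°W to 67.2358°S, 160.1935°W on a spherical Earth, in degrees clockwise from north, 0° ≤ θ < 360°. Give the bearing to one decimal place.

130.2°

Δλ = -160.1935 − -168.9438 = 8.7503°.
θ = atan2( sin Δλ · cos φ₂ , cos φ₁ · sin φ₂ − sin φ₁ · cos φ₂ · cos Δλ )
  = atan2(0.05886, -0.04982) = 130.243° → normalised to [0°, 360°): 130.243°.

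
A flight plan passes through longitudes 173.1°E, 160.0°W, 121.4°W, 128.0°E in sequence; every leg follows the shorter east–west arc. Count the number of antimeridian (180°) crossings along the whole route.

Leg 1: +173.1° → -160.0°, shortest Δλ = 26.9° (east) — crosses 180°.
Leg 2: -160.0° → -121.4°, shortest Δλ = 38.6° (east) — does not cross 180°.
Leg 3: -121.4° → +128.0°, shortest Δλ = -110.6° (west) — crosses 180°.
Total crossings: 2.

2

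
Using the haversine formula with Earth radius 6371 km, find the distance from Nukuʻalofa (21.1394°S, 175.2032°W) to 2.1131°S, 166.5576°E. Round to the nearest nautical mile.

1563 nmi

Δλ = 166.5576 − -175.2032 = 341.7608°; wrapped into (−180°, 180°]: -18.2392°.
Δφ = -2.1131 − -21.1394 = 19.0263°.
a = sin²(Δφ/2) + cos φ₁ · cos φ₂ · sin²(Δλ/2) = 0.050730.
c = 2·atan2(√a, √(1−a)) = 0.45436 rad → d = 6371·c ≈ 2894.76 km ≈ 1563.04 nmi.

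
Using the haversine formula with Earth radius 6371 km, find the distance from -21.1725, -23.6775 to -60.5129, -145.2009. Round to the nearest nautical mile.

Δλ = -145.2009 − -23.6775 = -121.5234°.
Δφ = -60.5129 − -21.1725 = -39.3404°.
a = sin²(Δφ/2) + cos φ₁ · cos φ₂ · sin²(Δλ/2) = 0.462797.
c = 2·atan2(√a, √(1−a)) = 1.49632 rad → d = 6371·c ≈ 9533.07 km ≈ 5147.44 nmi.

5147 nmi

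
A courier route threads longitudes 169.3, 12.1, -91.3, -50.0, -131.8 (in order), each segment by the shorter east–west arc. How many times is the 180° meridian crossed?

Leg 1: +169.3° → +12.1°, shortest Δλ = -157.2° (west) — does not cross 180°.
Leg 2: +12.1° → -91.3°, shortest Δλ = -103.4° (west) — does not cross 180°.
Leg 3: -91.3° → -50.0°, shortest Δλ = 41.3° (east) — does not cross 180°.
Leg 4: -50.0° → -131.8°, shortest Δλ = -81.8° (west) — does not cross 180°.
Total crossings: 0.

0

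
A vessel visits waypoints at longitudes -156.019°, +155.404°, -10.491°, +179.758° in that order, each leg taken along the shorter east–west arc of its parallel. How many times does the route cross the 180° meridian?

Leg 1: -156.019° → +155.404°, shortest Δλ = -48.577° (west) — crosses 180°.
Leg 2: +155.404° → -10.491°, shortest Δλ = -165.895° (west) — does not cross 180°.
Leg 3: -10.491° → +179.758°, shortest Δλ = -169.751° (west) — crosses 180°.
Total crossings: 2.

2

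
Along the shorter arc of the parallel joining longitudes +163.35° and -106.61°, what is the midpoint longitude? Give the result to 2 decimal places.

Signed shortest Δλ from +163.35° to -106.61° is +90.04°.
Midpoint longitude = +163.35° + (+90.04°)/2 = +163.35° + 45.02° = +208.37°.
Normalise into (−180°, 180°]: -151.63°.
(The naïve average (+163.35 + -106.61)/2 = 28.37° is on the wrong side of the globe.)

-151.63°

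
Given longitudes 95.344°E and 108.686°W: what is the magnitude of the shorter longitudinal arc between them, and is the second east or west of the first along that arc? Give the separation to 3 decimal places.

155.970° east

Raw difference: -108.686 − 95.344 = -204.03°.
Normalise into (−180°, 180°]: -204.03° + 360° = 155.97°.
Positive ⇒ the second point lies to the east; separation 155.970°.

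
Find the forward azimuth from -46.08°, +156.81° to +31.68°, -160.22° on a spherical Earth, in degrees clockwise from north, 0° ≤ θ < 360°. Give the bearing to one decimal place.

35.5°

Δλ = -160.22 − 156.81 = -317.03°; wrapped into (−180°, 180°]: 42.97°.
θ = atan2( sin Δλ · cos φ₂ , cos φ₁ · sin φ₂ − sin φ₁ · cos φ₂ · cos Δλ )
  = atan2(0.58005, 0.81281) = 35.513° → normalised to [0°, 360°): 35.513°.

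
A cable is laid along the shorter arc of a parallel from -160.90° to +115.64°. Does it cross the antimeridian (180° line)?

Naïve |115.64 − -160.90| = 276.54° > 180°, so the shorter arc goes the other way round — across 180°.
Signed shortest Δλ = ((115.64 − -160.90 + 180) mod 360) − 180 = -83.46°.
Going west by 83.46° from -160.90° passes through 180° before reaching +115.64°.

Yes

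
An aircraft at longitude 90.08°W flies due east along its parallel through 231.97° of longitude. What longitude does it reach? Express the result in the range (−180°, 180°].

Start at -90.08°; shift +231.97° → +141.89°.
+141.89° already lies in (−180°, 180°].

141.89°E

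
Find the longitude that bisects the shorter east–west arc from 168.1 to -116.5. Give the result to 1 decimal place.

Signed shortest Δλ from +168.1° to -116.5° is +75.4°.
Midpoint longitude = +168.1° + (+75.4°)/2 = +168.1° + 37.7° = +205.8°.
Normalise into (−180°, 180°]: -154.2°.
(The naïve average (+168.1 + -116.5)/2 = 25.8° is on the wrong side of the globe.)

-154.2°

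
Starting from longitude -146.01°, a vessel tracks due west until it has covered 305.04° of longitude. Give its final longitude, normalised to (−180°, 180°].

-91.05°

Start at -146.01°; shift −305.04° → -451.05°.
-451.05° lies outside (−180°, 180°]; add 360° → -91.05°.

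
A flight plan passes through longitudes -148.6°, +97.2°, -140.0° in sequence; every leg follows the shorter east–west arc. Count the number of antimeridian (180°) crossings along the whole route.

2

Leg 1: -148.6° → +97.2°, shortest Δλ = -114.2° (west) — crosses 180°.
Leg 2: +97.2° → -140.0°, shortest Δλ = 122.8° (east) — crosses 180°.
Total crossings: 2.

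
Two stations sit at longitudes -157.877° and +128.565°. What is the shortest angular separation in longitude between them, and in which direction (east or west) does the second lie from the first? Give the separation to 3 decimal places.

Raw difference: 128.565 − -157.877 = 286.442°.
Normalise into (−180°, 180°]: 286.442° − 360° = -73.558°.
Negative ⇒ the second point lies to the west; separation 73.558°.

73.558° west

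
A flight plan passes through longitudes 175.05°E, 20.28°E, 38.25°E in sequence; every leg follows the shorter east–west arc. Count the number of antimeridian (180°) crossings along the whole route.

0

Leg 1: +175.05° → +20.28°, shortest Δλ = -154.77° (west) — does not cross 180°.
Leg 2: +20.28° → +38.25°, shortest Δλ = 17.97° (east) — does not cross 180°.
Total crossings: 0.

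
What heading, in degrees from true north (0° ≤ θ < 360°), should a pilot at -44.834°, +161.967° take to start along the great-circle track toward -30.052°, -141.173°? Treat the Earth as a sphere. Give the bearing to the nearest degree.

92°

Δλ = -141.173 − 161.967 = -303.140°; wrapped into (−180°, 180°]: 56.860°.
θ = atan2( sin Δλ · cos φ₂ , cos φ₁ · sin φ₂ − sin φ₁ · cos φ₂ · cos Δλ )
  = atan2(0.72478, -0.02150) = 91.699° → normalised to [0°, 360°): 91.699°.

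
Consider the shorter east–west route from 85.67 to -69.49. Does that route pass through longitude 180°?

No

Signed shortest Δλ = ((-69.49 − 85.67 + 180) mod 360) − 180 = -155.16°.
Going west by 155.16° from +85.67° reaches -69.49° without touching 180°.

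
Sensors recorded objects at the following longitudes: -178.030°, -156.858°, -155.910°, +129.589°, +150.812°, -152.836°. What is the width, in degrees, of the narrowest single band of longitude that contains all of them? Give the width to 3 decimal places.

Sort the longitudes: -178.030°, -156.858°, -155.910°, -152.836°, +129.589°, +150.812°.
Eastward gaps between consecutive values (wrapping around): 21.172°, 0.948°, 3.074°, 282.425°, 21.223°, 31.158°.
Largest gap = 282.425° ⇒ minimal covering band is its complement: 360° − 282.425° = 77.575°.
Band runs from +129.589° eastward to -152.836°, crossing the antimeridian.

77.575°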